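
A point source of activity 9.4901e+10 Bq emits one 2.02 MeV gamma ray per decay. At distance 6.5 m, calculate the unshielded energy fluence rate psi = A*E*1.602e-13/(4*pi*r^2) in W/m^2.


psi = A * E * 1.602e-13 / (4*pi*r^2)
psi = 9.4901e+10 * 2.02 * 1.602e-13 / (4*pi*6.5^2)
psi = 5.7843e-05 W/m^2

5.7843e-05


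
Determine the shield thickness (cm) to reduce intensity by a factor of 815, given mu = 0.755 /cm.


x = ln(factor) / mu
x = ln(815) / 0.755
x = 8.8784 cm

8.8784


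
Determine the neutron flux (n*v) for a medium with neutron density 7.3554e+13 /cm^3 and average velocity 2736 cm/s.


phi = n * v
phi = 7.3554e+13 * 2736
phi = 2.0124e+17 /cm^2/s

2.0124e+17


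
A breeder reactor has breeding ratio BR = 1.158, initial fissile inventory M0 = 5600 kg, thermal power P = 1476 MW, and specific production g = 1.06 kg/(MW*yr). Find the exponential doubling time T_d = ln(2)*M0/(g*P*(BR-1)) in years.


Breeding gain G = BR - 1 = 1.158 - 1 = 0.158
Fissile production rate = g * P * G = 1.06 * 1476 * 0.158 = 247.20048 kg/yr
T_d = ln(2) * M0 / (g * P * G)
T_d = ln(2) * 5600 / 247.20048 = 15.702 yr

15.702


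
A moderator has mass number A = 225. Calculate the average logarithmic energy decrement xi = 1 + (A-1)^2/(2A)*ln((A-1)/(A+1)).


xi = 1 + (A-1)^2/(2A) * ln((A-1)/(A+1))
xi = 1 + (225-1)^2/(2*225) * ln((225-1)/(225 +1))
xi = 0.0088626

0.0088626


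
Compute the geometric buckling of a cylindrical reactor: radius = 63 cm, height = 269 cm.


B^2 = (2.405/R)^2 + (pi/H)^2
B^2 = (2.405/63)^2 + (pi/269)^2
B^2 = 0.0015937 /cm^2

0.0015937


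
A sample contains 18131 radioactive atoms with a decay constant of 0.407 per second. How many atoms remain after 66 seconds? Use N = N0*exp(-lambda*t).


N = N0 * exp(-lambda * t)
N = 18131 * exp(-0.407 * 66)
N = 3.9120e-08

3.9120e-08


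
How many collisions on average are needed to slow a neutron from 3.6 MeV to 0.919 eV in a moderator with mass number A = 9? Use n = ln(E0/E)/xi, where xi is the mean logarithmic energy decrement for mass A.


xi = 1 + (A-1)^2/(2A)*ln((A-1)/(A+1)) = 0.2066007 (for A = 9)
n = ln(E0/E) / xi
n = ln(3.6e6 / 0.919) / 0.2066007
n = ln(3.917301e+06) / 0.2066007 = 73.479

73.479


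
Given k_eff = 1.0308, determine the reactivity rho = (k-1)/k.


rho = (k_eff - 1) / k_eff
rho = (1.0308 - 1) / 1.0308
rho = 0.029880

0.029880


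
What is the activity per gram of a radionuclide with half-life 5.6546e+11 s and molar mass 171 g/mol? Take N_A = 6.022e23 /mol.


lambda = ln(2) / t_half = ln(2) / 5.6546e+11 = 1.225811e-12 /s
SA = lambda * N_A / M
SA = 1.225811e-12 * 6.022e23 / 171
SA = 4.3169e+09 Bq/g

4.3169e+09


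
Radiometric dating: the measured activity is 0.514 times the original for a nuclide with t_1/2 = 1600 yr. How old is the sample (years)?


lambda = ln(2) / t_half = ln(2) / 1600 = 4.332170e-04 /yr
t = -ln(A/A0) / lambda
t = -ln(0.514) / 4.332170e-04
t = 1536.3 yr

1536.3


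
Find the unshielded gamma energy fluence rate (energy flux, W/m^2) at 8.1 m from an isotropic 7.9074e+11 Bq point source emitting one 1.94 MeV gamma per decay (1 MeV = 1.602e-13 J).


psi = A * E * 1.602e-13 / (4*pi*r^2)
psi = 7.9074e+11 * 1.94 * 1.602e-13 / (4*pi*8.1^2)
psi = 2.9807e-04 W/m^2

2.9807e-04


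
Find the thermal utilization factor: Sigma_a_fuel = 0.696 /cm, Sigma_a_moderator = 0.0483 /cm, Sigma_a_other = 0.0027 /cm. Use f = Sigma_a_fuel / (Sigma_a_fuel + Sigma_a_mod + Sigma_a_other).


f = Sigma_a_fuel / (Sigma_a_fuel + Sigma_a_mod + Sigma_a_other)
f = 0.696 / (0.696 + 0.0483 + 0.0027)
f = 0.93173

0.93173


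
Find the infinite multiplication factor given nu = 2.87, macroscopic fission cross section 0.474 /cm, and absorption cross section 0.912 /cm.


k_inf = nu * Sigma_f / Sigma_a
k_inf = 2.87 * 0.474 / 0.912
k_inf = 1.4916

1.4916


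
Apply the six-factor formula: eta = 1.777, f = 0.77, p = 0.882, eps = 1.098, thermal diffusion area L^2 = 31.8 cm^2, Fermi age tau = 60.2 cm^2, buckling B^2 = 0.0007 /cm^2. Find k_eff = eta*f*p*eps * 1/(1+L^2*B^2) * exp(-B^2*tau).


k_inf = eta*f*p*eps = 1.777*0.77*0.882*1.098 = 1.325101
P_TNL = 1/(1 + L^2*B^2) = 1/(1 + 31.8*0.0007) = 0.9782247
P_FNL = exp(-B^2*tau) = exp(-0.0007*60.2) = 0.9587355
k_eff = k_inf * P_TNL * P_FNL = 1.325101 * 0.9782247 * 0.9587355
k_eff = 1.2428

1.2428


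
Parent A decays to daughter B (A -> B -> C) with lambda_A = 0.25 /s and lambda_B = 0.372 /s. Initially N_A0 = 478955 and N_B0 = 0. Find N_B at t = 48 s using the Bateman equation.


N_B(t) = lambda_A * N_A0 / (lambda_B - lambda_A) * [exp(-lambda_A*t) - exp(-lambda_B*t)]
exp(-0.25*48) = 6.144212e-06; exp(-0.372*48) = 1.758886e-08
N_B = 0.25 * 478955 / (0.372 - 0.25) * (6.144212e-06 - 1.758886e-08)
N_B = 6.0131

6.0131


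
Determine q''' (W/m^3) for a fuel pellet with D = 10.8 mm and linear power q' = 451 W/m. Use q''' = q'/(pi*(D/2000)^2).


r = D / 2 / 1000 = 10.8 / 2 / 1000 = 0.0054 m
q''' = q' / (pi * r^2)
q''' = 451 / (pi * 0.0054^2)
q''' = 4.9231e+06 W/m^3

4.9231e+06


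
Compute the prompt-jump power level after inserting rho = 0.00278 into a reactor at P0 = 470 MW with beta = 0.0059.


P1/P0 = beta / (beta - rho)
P1/P0 = 0.0059 / (0.0059 - 0.00278) = 1.891026
P1 = 470 * 1.891026 = 888.78 MW

888.78


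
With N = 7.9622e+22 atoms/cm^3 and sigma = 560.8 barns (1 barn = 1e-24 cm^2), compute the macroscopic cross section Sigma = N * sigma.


Sigma = N * sigma_barns * 1e-24
Sigma = 7.9622e+22 * 560.8 * 1e-24
Sigma = 44.652 /cm

44.652


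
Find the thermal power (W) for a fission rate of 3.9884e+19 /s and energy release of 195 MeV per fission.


P = fission_rate * E_MeV * 1.602e-13
P = 3.9884e+19 * 195 * 1.602e-13
P = 1.2459e+09 W

1.2459e+09


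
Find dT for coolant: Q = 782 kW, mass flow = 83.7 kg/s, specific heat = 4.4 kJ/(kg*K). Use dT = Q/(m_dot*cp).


dT = Q / (m_dot * cp)
dT = 782 / (83.7 * 4.4)
dT = 2.1234 C

2.1234


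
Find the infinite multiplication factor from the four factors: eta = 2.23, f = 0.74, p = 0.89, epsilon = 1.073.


k_inf = eta * f * p * epsilon
k_inf = 2.23 * 0.74 * 0.89 * 1.073
k_inf = 1.5759

1.5759


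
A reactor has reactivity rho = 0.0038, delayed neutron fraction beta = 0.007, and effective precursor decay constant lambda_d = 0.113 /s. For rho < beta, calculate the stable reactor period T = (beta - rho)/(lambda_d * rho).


T = (beta - rho) / (lambda_d * rho)
T = (0.007 - 0.0038) / (0.113 * 0.0038)
T = 7.4523 s

7.4523


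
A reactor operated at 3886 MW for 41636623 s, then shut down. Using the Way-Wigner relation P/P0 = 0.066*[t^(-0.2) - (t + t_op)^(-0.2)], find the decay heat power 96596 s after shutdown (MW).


P/P0 = 0.066 * [t^(-0.2) - (t + t_op)^(-0.2)]
P/P0 = 0.066 * [96596^(-0.2) - (96596 + 41636623)^(-0.2)]
P/P0 = 0.066 * [0.1006951 - 0.02991601] = 0.004671420
P = 3886 * 0.004671420 = 18.153 MW

18.153


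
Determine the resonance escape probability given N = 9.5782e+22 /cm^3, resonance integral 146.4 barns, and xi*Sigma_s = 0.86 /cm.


p = exp(-N * I * 1e-24 / (xi*Sigma_s))
p = exp(-9.5782e+22 * 146.4 * 1e-24 / 0.86)
p = 8.2934e-08

8.2934e-08


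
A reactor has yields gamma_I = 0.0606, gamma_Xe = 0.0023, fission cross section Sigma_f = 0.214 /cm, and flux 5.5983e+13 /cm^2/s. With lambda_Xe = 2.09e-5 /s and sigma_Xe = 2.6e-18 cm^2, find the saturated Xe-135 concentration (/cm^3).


Xe_eq = (gamma_I + gamma_Xe) * Sigma_f * phi / (lambda_Xe + sigma_Xe * phi)
Numerator = (0.0606 + 0.0023) * 0.214 * 5.5983e+13 = 7.535648e+11
Denominator = 2.09e-5 + 2.6e-18 * 5.5983e+13 = 1.664558e-04
Xe_eq = 7.535648e+11 / 1.664558e-04 = 4.5271e+15 /cm^3

4.5271e+15


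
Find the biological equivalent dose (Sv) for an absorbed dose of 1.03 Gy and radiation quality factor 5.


H = D * Q
H = 1.03 * 5
H = 5.1500 Sv

5.1500


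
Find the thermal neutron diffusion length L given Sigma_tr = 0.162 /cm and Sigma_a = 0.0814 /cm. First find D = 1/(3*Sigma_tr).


D = 1 / (3 * Sigma_tr) = 1 / (3 * 0.162) = 2.057613 cm
L = sqrt(D / Sigma_a)
L = sqrt(2.057613 / 0.0814)
L = 5.0277 cm

5.0277


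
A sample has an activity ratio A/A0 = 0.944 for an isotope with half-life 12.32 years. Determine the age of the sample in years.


lambda = ln(2) / t_half = ln(2) / 12.32 = 0.05626195 /yr
t = -ln(A/A0) / lambda
t = -ln(0.944) / 0.05626195
t = 1.0243 yr

1.0243


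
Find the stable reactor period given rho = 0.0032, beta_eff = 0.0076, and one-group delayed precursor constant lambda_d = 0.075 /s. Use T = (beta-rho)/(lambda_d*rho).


T = (beta - rho) / (lambda_d * rho)
T = (0.0076 - 0.0032) / (0.075 * 0.0032)
T = 18.333 s

18.333


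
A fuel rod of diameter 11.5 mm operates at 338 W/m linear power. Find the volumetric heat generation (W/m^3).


r = D / 2 / 1000 = 11.5 / 2 / 1000 = 0.00575 m
q''' = q' / (pi * r^2)
q''' = 338 / (pi * 0.00575^2)
q''' = 3.2541e+06 W/m^3

3.2541e+06


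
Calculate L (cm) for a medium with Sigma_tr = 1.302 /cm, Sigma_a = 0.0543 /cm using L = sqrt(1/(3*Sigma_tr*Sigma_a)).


D = 1 / (3 * Sigma_tr) = 1 / (3 * 1.302) = 0.2560164 cm
L = sqrt(D / Sigma_a)
L = sqrt(0.2560164 / 0.0543)
L = 2.1714 cm

2.1714


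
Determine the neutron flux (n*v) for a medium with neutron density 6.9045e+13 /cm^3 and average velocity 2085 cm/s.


phi = n * v
phi = 6.9045e+13 * 2085
phi = 1.4396e+17 /cm^2/s

1.4396e+17


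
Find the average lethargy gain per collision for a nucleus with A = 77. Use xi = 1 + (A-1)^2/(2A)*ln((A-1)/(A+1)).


xi = 1 + (A-1)^2/(2A) * ln((A-1)/(A+1))
xi = 1 + (77-1)^2/(2*77) * ln((77-1)/(77 +1))
xi = 0.025751

0.025751


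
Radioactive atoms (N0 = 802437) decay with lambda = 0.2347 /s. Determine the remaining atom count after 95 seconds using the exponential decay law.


N = N0 * exp(-lambda * t)
N = 802437 * exp(-0.2347 * 95)
N = 1.6640e-04

1.6640e-04


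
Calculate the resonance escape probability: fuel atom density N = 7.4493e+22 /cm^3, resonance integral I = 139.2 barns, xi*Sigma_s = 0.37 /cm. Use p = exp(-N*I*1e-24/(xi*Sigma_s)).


p = exp(-N * I * 1e-24 / (xi*Sigma_s))
p = exp(-7.4493e+22 * 139.2 * 1e-24 / 0.37)
p = 6.7405e-13

6.7405e-13


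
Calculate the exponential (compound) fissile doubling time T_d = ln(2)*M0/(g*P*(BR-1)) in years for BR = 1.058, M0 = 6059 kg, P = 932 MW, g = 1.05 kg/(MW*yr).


Breeding gain G = BR - 1 = 1.058 - 1 = 0.058
Fissile production rate = g * P * G = 1.05 * 932 * 0.058 = 56.7588 kg/yr
T_d = ln(2) * M0 / (g * P * G)
T_d = ln(2) * 6059 / 56.7588 = 73.993 yr

73.993


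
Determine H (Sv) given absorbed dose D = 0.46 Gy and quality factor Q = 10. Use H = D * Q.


H = D * Q
H = 0.46 * 10
H = 4.6000 Sv

4.6000


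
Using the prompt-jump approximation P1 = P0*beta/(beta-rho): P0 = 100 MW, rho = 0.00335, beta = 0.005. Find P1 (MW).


P1/P0 = beta / (beta - rho)
P1/P0 = 0.005 / (0.005 - 0.00335) = 3.030303
P1 = 100 * 3.030303 = 303.03 MW

303.03


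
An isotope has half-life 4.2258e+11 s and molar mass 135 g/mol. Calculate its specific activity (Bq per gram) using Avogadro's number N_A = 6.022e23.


lambda = ln(2) / t_half = ln(2) / 4.2258e+11 = 1.640274e-12 /s
SA = lambda * N_A / M
SA = 1.640274e-12 * 6.022e23 / 135
SA = 7.3168e+09 Bq/g

7.3168e+09


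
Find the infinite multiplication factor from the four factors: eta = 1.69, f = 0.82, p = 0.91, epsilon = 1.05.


k_inf = eta * f * p * epsilon
k_inf = 1.69 * 0.82 * 0.91 * 1.05
k_inf = 1.3241

1.3241


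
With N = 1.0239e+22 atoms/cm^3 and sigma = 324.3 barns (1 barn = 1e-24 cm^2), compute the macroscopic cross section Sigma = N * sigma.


Sigma = N * sigma_barns * 1e-24
Sigma = 1.0239e+22 * 324.3 * 1e-24
Sigma = 3.3205 /cm

3.3205


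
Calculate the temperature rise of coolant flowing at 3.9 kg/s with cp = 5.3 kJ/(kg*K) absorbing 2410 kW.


dT = Q / (m_dot * cp)
dT = 2410 / (3.9 * 5.3)
dT = 116.59 C

116.59


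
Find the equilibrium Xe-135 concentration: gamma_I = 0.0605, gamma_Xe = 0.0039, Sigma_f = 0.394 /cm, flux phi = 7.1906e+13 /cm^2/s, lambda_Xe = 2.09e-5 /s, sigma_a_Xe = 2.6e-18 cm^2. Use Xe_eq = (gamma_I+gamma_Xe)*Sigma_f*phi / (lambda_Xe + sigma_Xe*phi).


Xe_eq = (gamma_I + gamma_Xe) * Sigma_f * phi / (lambda_Xe + sigma_Xe * phi)
Numerator = (0.0605 + 0.0039) * 0.394 * 7.1906e+13 = 1.824514e+12
Denominator = 2.09e-5 + 2.6e-18 * 7.1906e+13 = 2.078556e-04
Xe_eq = 1.824514e+12 / 2.078556e-04 = 8.7778e+15 /cm^3

8.7778e+15


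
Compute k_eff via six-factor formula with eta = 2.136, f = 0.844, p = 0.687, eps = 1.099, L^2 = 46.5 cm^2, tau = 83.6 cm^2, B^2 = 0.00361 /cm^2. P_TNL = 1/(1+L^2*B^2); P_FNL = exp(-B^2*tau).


k_inf = eta*f*p*eps = 2.136*0.844*0.687*1.099 = 1.361125
P_TNL = 1/(1 + L^2*B^2) = 1/(1 + 46.5*0.00361) = 0.8562634
P_FNL = exp(-B^2*tau) = exp(-0.00361*83.6) = 0.7394889
k_eff = k_inf * P_TNL * P_FNL = 1.361125 * 0.8562634 * 0.7394889
k_eff = 0.86186

0.86186


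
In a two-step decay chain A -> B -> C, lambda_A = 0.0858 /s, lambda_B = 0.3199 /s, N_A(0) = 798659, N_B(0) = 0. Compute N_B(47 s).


N_B(t) = lambda_A * N_A0 / (lambda_B - lambda_A) * [exp(-lambda_A*t) - exp(-lambda_B*t)]
exp(-0.0858*47) = 0.01772818; exp(-0.3199*47) = 2.952923e-07
N_B = 0.0858 * 798659 / (0.3199 - 0.0858) * (0.01772818 - 2.952923e-07)
N_B = 5189.2

5189.2


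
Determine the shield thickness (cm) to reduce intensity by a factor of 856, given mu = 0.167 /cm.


x = ln(factor) / mu
x = ln(856) / 0.167
x = 40.433 cm

40.433


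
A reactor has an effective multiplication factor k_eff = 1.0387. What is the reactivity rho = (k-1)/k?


rho = (k_eff - 1) / k_eff
rho = (1.0387 - 1) / 1.0387
rho = 0.037258

0.037258


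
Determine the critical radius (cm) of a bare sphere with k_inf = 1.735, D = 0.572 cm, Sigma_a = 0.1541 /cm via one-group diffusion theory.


L^2 = D / Sigma_a = 0.572 / 0.1541 = 3.711875 cm^2
B_m^2 = (k_inf - 1) / L^2 = (1.735 - 1) / 3.711875 = 0.1980131 /cm^2
For a bare sphere: B_g = pi/R, so R_c = pi / sqrt(B_m^2)
R_c = pi / sqrt(0.1980131) = 7.0600 cm

7.0600


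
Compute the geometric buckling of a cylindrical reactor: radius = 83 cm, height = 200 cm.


B^2 = (2.405/R)^2 + (pi/H)^2
B^2 = (2.405/83)^2 + (pi/200)^2
B^2 = 0.0010863 /cm^2

0.0010863


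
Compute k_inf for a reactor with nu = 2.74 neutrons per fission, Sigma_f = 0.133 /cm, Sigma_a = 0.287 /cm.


k_inf = nu * Sigma_f / Sigma_a
k_inf = 2.74 * 0.133 / 0.287
k_inf = 1.2698

1.2698


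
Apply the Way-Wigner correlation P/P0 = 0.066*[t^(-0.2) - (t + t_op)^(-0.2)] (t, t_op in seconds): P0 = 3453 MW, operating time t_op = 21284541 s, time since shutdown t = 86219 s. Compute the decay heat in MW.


P/P0 = 0.066 * [t^(-0.2) - (t + t_op)^(-0.2)]
P/P0 = 0.066 * [86219^(-0.2) - (86219 + 21284541)^(-0.2)]
P/P0 = 0.066 * [0.1030100 - 0.03420078] = 0.004541409
P = 3453 * 0.004541409 = 15.681 MW

15.681


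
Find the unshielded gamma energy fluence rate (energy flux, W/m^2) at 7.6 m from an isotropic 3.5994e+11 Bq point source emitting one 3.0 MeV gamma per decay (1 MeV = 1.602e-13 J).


psi = A * E * 1.602e-13 / (4*pi*r^2)
psi = 3.5994e+11 * 3.0 * 1.602e-13 / (4*pi*7.6^2)
psi = 2.3833e-04 W/m^2

2.3833e-04


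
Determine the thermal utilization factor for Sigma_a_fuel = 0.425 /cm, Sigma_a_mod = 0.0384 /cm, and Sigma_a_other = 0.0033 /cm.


f = Sigma_a_fuel / (Sigma_a_fuel + Sigma_a_mod + Sigma_a_other)
f = 0.425 / (0.425 + 0.0384 + 0.0033)
f = 0.91065

0.91065


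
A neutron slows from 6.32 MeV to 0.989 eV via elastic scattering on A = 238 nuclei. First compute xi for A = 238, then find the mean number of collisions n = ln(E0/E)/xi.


xi = 1 + (A-1)^2/(2A)*ln((A-1)/(A+1)) = 0.008379872 (for A = 238)
n = ln(E0/E) / xi
n = ln(6.32e6 / 0.989) / 0.008379872
n = ln(6.390293e+06) / 0.008379872 = 1870.0

1870.0


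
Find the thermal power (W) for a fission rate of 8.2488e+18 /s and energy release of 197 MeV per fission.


P = fission_rate * E_MeV * 1.602e-13
P = 8.2488e+18 * 197 * 1.602e-13
P = 2.6033e+08 W

2.6033e+08


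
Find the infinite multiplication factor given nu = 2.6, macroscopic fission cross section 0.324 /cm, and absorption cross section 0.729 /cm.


k_inf = nu * Sigma_f / Sigma_a
k_inf = 2.6 * 0.324 / 0.729
k_inf = 1.1556

1.1556


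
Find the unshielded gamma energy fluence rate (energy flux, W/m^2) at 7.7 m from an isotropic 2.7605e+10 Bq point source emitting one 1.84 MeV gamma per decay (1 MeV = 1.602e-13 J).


psi = A * E * 1.602e-13 / (4*pi*r^2)
psi = 2.7605e+10 * 1.84 * 1.602e-13 / (4*pi*7.7^2)
psi = 1.0921e-05 W/m^2

1.0921e-05


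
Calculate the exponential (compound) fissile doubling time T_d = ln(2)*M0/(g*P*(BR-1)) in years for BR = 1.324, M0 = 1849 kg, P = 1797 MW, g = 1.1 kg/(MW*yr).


Breeding gain G = BR - 1 = 1.324 - 1 = 0.324
Fissile production rate = g * P * G = 1.1 * 1797 * 0.324 = 640.4508 kg/yr
T_d = ln(2) * M0 / (g * P * G)
T_d = ln(2) * 1849 / 640.4508 = 2.0011 yr

2.0011


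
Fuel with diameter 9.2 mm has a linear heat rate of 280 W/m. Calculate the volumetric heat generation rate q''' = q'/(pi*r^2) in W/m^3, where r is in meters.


r = D / 2 / 1000 = 9.2 / 2 / 1000 = 0.0046 m
q''' = q' / (pi * r^2)
q''' = 280 / (pi * 0.0046^2)
q''' = 4.2120e+06 W/m^3

4.2120e+06


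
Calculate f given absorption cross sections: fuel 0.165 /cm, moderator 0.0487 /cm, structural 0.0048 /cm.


f = Sigma_a_fuel / (Sigma_a_fuel + Sigma_a_mod + Sigma_a_other)
f = 0.165 / (0.165 + 0.0487 + 0.0048)
f = 0.75515

0.75515


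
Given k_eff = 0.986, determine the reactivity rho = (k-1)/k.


rho = (k_eff - 1) / k_eff
rho = (0.986 - 1) / 0.986
rho = -0.014199

-0.014199


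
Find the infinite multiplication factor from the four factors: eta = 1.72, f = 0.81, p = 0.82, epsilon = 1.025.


k_inf = eta * f * p * epsilon
k_inf = 1.72 * 0.81 * 0.82 * 1.025
k_inf = 1.1710

1.1710


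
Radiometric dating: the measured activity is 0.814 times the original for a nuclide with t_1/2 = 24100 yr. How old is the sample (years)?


lambda = ln(2) / t_half = ln(2) / 24100 = 2.876129e-05 /yr
t = -ln(A/A0) / lambda
t = -ln(0.814) / 2.876129e-05
t = 7155.3 yr

7155.3


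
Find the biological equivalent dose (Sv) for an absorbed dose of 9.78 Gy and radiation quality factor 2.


H = D * Q
H = 9.78 * 2
H = 19.560 Sv

19.560


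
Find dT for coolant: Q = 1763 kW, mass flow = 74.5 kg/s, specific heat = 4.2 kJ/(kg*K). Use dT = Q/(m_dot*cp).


dT = Q / (m_dot * cp)
dT = 1763 / (74.5 * 4.2)
dT = 5.6344 C

5.6344


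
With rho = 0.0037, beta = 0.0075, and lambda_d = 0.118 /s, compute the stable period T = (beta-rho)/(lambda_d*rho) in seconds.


T = (beta - rho) / (lambda_d * rho)
T = (0.0075 - 0.0037) / (0.118 * 0.0037)
T = 8.7036 s

8.7036


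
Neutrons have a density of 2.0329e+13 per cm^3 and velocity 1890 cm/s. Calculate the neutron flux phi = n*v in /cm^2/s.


phi = n * v
phi = 2.0329e+13 * 1890
phi = 3.8422e+16 /cm^2/s

3.8422e+16


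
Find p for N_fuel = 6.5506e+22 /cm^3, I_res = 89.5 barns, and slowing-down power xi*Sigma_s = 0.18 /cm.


p = exp(-N * I * 1e-24 / (xi*Sigma_s))
p = exp(-6.5506e+22 * 89.5 * 1e-24 / 0.18)
p = 7.1545e-15

7.1545e-15


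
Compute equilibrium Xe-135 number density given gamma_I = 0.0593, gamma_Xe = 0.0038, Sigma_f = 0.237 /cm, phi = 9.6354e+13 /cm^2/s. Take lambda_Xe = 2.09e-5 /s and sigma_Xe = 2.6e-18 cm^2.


Xe_eq = (gamma_I + gamma_Xe) * Sigma_f * phi / (lambda_Xe + sigma_Xe * phi)
Numerator = (0.0593 + 0.0038) * 0.237 * 9.6354e+13 = 1.440945e+12
Denominator = 2.09e-5 + 2.6e-18 * 9.6354e+13 = 2.714204e-04
Xe_eq = 1.440945e+12 / 2.714204e-04 = 5.3089e+15 /cm^3

5.3089e+15


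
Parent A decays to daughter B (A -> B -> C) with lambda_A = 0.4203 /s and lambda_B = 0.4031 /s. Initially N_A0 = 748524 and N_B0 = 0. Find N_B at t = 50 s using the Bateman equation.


N_B(t) = lambda_A * N_A0 / (lambda_B - lambda_A) * [exp(-lambda_A*t) - exp(-lambda_B*t)]
exp(-0.4203*50) = 7.469671e-10; exp(-0.4031*50) = 1.765203e-09
N_B = 0.4203 * 748524 / (0.4031 - 0.4203) * (7.469671e-10 - 1.765203e-09)
N_B = 0.018625

0.018625


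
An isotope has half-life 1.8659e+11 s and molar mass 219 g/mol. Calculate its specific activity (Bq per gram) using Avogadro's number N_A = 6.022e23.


lambda = ln(2) / t_half = ln(2) / 1.8659e+11 = 3.714814e-12 /s
SA = lambda * N_A / M
SA = 3.714814e-12 * 6.022e23 / 219
SA = 1.0215e+10 Bq/g

1.0215e+10


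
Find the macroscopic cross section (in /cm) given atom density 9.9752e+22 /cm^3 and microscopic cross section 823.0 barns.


Sigma = N * sigma_barns * 1e-24
Sigma = 9.9752e+22 * 823.0 * 1e-24
Sigma = 82.096 /cm

82.096


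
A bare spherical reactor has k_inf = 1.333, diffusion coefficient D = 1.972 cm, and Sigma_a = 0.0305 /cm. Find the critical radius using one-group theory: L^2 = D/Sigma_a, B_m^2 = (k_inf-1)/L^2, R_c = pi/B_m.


L^2 = D / Sigma_a = 1.972 / 0.0305 = 64.65574 cm^2
B_m^2 = (k_inf - 1) / L^2 = (1.333 - 1) / 64.65574 = 0.005150355 /cm^2
For a bare sphere: B_g = pi/R, so R_c = pi / sqrt(B_m^2)
R_c = pi / sqrt(0.005150355) = 43.776 cm

43.776


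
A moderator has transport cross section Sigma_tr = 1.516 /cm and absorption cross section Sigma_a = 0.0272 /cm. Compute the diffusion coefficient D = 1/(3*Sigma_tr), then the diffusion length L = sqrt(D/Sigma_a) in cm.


D = 1 / (3 * Sigma_tr) = 1 / (3 * 1.516) = 0.2198769 cm
L = sqrt(D / Sigma_a)
L = sqrt(0.2198769 / 0.0272)
L = 2.8432 cm

2.8432


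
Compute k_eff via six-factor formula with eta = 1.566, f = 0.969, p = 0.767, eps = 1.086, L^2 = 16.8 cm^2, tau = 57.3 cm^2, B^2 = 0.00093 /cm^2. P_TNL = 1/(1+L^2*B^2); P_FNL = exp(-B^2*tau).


k_inf = eta*f*p*eps = 1.566*0.969*0.767*1.086 = 1.263982
P_TNL = 1/(1 + L^2*B^2) = 1/(1 + 16.8*0.00093) = 0.9846164
P_FNL = exp(-B^2*tau) = exp(-0.00093*57.3) = 0.9481060
k_eff = k_inf * P_TNL * P_FNL = 1.263982 * 0.9846164 * 0.9481060
k_eff = 1.1800

1.1800


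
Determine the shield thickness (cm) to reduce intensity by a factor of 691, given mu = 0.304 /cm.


x = ln(factor) / mu
x = ln(691) / 0.304
x = 21.507 cm

21.507


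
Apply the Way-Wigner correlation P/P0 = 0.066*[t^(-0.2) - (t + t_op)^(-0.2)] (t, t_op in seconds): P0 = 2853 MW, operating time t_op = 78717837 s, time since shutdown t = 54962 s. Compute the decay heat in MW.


P/P0 = 0.066 * [t^(-0.2) - (t + t_op)^(-0.2)]
P/P0 = 0.066 * [54962^(-0.2) - (54962 + 78717837)^(-0.2)]
P/P0 = 0.066 * [0.1127165 - 0.02634661] = 0.005700413
P = 2853 * 0.005700413 = 16.263 MW

16.263


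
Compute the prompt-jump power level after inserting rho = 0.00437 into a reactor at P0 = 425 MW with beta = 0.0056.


P1/P0 = beta / (beta - rho)
P1/P0 = 0.0056 / (0.0056 - 0.00437) = 4.552846
P1 = 425 * 4.552846 = 1935.0 MW

1935.0


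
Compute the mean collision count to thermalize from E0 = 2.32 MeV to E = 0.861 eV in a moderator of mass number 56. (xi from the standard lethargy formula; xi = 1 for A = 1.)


xi = 1 + (A-1)^2/(2A)*ln((A-1)/(A+1)) = 0.03529286 (for A = 56)
n = ln(E0/E) / xi
n = ln(2.32e6 / 0.861) / 0.03529286
n = ln(2.694541e+06) / 0.03529286 = 419.54

419.54


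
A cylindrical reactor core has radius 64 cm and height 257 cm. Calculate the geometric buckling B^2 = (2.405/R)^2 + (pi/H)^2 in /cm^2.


B^2 = (2.405/R)^2 + (pi/H)^2
B^2 = (2.405/64)^2 + (pi/257)^2
B^2 = 0.0015615 /cm^2

0.0015615


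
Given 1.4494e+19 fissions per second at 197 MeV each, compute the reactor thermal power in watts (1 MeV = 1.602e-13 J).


P = fission_rate * E_MeV * 1.602e-13
P = 1.4494e+19 * 197 * 1.602e-13
P = 4.5742e+08 W

4.5742e+08


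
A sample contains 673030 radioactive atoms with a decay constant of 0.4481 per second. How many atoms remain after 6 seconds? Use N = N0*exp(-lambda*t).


N = N0 * exp(-lambda * t)
N = 673030 * exp(-0.4481 * 6)
N = 45750

45750


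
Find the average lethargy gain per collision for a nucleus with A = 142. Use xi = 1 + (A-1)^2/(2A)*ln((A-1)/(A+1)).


xi = 1 + (A-1)^2/(2A) * ln((A-1)/(A+1))
xi = 1 + (142-1)^2/(2*142) * ln((142-1)/(142 +1))
xi = 0.014019

0.014019


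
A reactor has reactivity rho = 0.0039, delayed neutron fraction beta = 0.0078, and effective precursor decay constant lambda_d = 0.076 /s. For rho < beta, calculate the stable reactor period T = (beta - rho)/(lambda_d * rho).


T = (beta - rho) / (lambda_d * rho)
T = (0.0078 - 0.0039) / (0.076 * 0.0039)
T = 13.158 s

13.158


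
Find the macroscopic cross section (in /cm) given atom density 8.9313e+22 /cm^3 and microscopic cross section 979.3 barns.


Sigma = N * sigma_barns * 1e-24
Sigma = 8.9313e+22 * 979.3 * 1e-24
Sigma = 87.464 /cm

87.464


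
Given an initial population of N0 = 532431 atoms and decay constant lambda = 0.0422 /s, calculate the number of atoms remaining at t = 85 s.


N = N0 * exp(-lambda * t)
N = 532431 * exp(-0.0422 * 85)
N = 14738

14738


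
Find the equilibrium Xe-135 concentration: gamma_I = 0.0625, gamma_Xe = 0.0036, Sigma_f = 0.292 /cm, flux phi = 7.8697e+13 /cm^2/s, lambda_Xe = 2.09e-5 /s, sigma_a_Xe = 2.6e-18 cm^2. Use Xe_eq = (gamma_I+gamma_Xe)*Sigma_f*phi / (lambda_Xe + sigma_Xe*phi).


Xe_eq = (gamma_I + gamma_Xe) * Sigma_f * phi / (lambda_Xe + sigma_Xe * phi)
Numerator = (0.0625 + 0.0036) * 0.292 * 7.8697e+13 = 1.518947e+12
Denominator = 2.09e-5 + 2.6e-18 * 7.8697e+13 = 2.255122e-04
Xe_eq = 1.518947e+12 / 2.255122e-04 = 6.7355e+15 /cm^3

6.7355e+15


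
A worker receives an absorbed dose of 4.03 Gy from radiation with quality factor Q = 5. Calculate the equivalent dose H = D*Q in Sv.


H = D * Q
H = 4.03 * 5
H = 20.150 Sv

20.150


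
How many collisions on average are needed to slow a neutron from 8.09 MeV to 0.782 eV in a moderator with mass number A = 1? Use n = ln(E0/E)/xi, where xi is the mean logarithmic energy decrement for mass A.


xi = 1 + (A-1)^2/(2A)*ln((A-1)/(A+1)) = 1 (for A = 1)
n = ln(E0/E) / xi
n = ln(8.09e6 / 0.782) / 1
n = ln(1.034527e+07) / 1 = 16.152

16.152


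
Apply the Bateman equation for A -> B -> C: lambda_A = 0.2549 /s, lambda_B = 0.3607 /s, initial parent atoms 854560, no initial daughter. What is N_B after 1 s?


N_B(t) = lambda_A * N_A0 / (lambda_B - lambda_A) * [exp(-lambda_A*t) - exp(-lambda_B*t)]
exp(-0.2549*1) = 0.7749940; exp(-0.3607*1) = 0.6971881
N_B = 0.2549 * 854560 / (0.3607 - 0.2549) * (0.7749940 - 0.6971881)
N_B = 160191

160191


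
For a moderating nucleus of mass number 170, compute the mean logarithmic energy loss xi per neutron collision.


xi = 1 + (A-1)^2/(2A) * ln((A-1)/(A+1))
xi = 1 + (170-1)^2/(2*170) * ln((170-1)/(170 +1))
xi = 0.011719

0.011719


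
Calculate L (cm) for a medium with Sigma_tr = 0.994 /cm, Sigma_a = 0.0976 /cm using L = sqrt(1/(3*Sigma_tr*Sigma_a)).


D = 1 / (3 * Sigma_tr) = 1 / (3 * 0.994) = 0.3353454 cm
L = sqrt(D / Sigma_a)
L = sqrt(0.3353454 / 0.0976)
L = 1.8536 cm

1.8536


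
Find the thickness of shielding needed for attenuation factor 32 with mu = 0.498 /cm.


x = ln(factor) / mu
x = ln(32) / 0.498
x = 6.9593 cm

6.9593


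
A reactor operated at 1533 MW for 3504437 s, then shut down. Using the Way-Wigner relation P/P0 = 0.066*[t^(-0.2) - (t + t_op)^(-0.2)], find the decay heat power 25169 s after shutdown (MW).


P/P0 = 0.066 * [t^(-0.2) - (t + t_op)^(-0.2)]
P/P0 = 0.066 * [25169^(-0.2) - (25169 + 3504437)^(-0.2)]
P/P0 = 0.066 * [0.1317731 - 0.04902919] = 0.005461098
P = 1533 * 0.005461098 = 8.3719 MW

8.3719


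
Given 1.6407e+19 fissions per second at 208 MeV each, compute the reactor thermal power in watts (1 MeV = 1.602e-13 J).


P = fission_rate * E_MeV * 1.602e-13
P = 1.6407e+19 * 208 * 1.602e-13
P = 5.4671e+08 W

5.4671e+08


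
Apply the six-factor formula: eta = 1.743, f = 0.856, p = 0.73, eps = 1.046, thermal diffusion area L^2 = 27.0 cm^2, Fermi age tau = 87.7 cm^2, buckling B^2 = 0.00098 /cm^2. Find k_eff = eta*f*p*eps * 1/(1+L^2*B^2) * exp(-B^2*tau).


k_inf = eta*f*p*eps = 1.743*0.856*0.73*1.046 = 1.139267
P_TNL = 1/(1 + L^2*B^2) = 1/(1 + 27.0*0.00098) = 0.9742221
P_FNL = exp(-B^2*tau) = exp(-0.00098*87.7) = 0.9176438
k_eff = k_inf * P_TNL * P_FNL = 1.139267 * 0.9742221 * 0.9176438
k_eff = 1.0185

1.0185


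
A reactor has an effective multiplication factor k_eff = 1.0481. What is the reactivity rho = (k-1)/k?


rho = (k_eff - 1) / k_eff
rho = (1.0481 - 1) / 1.0481
rho = 0.045893

0.045893


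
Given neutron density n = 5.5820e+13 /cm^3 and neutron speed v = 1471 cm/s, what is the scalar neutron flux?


phi = n * v
phi = 5.5820e+13 * 1471
phi = 8.2111e+16 /cm^2/s

8.2111e+16


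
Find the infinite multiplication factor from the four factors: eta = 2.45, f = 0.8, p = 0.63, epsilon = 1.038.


k_inf = eta * f * p * epsilon
k_inf = 2.45 * 0.8 * 0.63 * 1.038
k_inf = 1.2817

1.2817


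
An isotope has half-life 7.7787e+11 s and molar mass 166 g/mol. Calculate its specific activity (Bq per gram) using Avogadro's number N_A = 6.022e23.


lambda = ln(2) / t_half = ln(2) / 7.7787e+11 = 8.910836e-13 /s
SA = lambda * N_A / M
SA = 8.910836e-13 * 6.022e23 / 166
SA = 3.2326e+09 Bq/g

3.2326e+09


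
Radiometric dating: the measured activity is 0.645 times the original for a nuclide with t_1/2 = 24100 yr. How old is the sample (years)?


lambda = ln(2) / t_half = ln(2) / 24100 = 2.876129e-05 /yr
t = -ln(A/A0) / lambda
t = -ln(0.645) / 2.876129e-05
t = 15246 yr

15246


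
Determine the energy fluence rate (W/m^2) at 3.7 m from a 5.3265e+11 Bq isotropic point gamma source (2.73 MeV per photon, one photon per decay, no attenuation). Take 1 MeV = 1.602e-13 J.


psi = A * E * 1.602e-13 / (4*pi*r^2)
psi = 5.3265e+11 * 2.73 * 1.602e-13 / (4*pi*3.7^2)
psi = 0.0013541 W/m^2

0.0013541


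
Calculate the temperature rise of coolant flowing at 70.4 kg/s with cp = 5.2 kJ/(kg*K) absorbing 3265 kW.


dT = Q / (m_dot * cp)
dT = 3265 / (70.4 * 5.2)
dT = 8.9188 C

8.9188


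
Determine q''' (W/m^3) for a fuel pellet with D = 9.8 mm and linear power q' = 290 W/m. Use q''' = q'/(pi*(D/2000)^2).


r = D / 2 / 1000 = 9.8 / 2 / 1000 = 0.0049 m
q''' = q' / (pi * r^2)
q''' = 290 / (pi * 0.0049^2)
q''' = 3.8446e+06 W/m^3

3.8446e+06


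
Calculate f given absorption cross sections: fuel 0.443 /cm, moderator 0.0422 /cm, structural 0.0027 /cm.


f = Sigma_a_fuel / (Sigma_a_fuel + Sigma_a_mod + Sigma_a_other)
f = 0.443 / (0.443 + 0.0422 + 0.0027)
f = 0.90797

0.90797


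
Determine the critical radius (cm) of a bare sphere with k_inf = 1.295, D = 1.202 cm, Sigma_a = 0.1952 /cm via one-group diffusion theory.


L^2 = D / Sigma_a = 1.202 / 0.1952 = 6.157787 cm^2
B_m^2 = (k_inf - 1) / L^2 = (1.295 - 1) / 6.157787 = 0.04790682 /cm^2
For a bare sphere: B_g = pi/R, so R_c = pi / sqrt(B_m^2)
R_c = pi / sqrt(0.04790682) = 14.353 cm

14.353


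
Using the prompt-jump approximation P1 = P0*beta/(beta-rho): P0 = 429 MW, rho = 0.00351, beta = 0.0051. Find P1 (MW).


P1/P0 = beta / (beta - rho)
P1/P0 = 0.0051 / (0.0051 - 0.00351) = 3.207547
P1 = 429 * 3.207547 = 1376.0 MW

1376.0


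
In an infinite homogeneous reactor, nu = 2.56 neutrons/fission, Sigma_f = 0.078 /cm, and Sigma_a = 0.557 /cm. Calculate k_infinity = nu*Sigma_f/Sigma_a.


k_inf = nu * Sigma_f / Sigma_a
k_inf = 2.56 * 0.078 / 0.557
k_inf = 0.35849

0.35849


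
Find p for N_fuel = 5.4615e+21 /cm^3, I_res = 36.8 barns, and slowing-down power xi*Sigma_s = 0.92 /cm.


p = exp(-N * I * 1e-24 / (xi*Sigma_s))
p = exp(-5.4615e+21 * 36.8 * 1e-24 / 0.92)
p = 0.80376

0.80376


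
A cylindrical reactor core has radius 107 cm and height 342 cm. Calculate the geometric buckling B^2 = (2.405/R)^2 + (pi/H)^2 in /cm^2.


B^2 = (2.405/R)^2 + (pi/H)^2
B^2 = (2.405/107)^2 + (pi/342)^2
B^2 = 5.8958e-04 /cm^2

5.8958e-04


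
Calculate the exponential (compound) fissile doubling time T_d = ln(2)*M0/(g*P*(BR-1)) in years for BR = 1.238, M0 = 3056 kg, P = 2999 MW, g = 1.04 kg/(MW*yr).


Breeding gain G = BR - 1 = 1.238 - 1 = 0.238
Fissile production rate = g * P * G = 1.04 * 2999 * 0.238 = 742.31248 kg/yr
T_d = ln(2) * M0 / (g * P * G)
T_d = ln(2) * 3056 / 742.31248 = 2.8536 yr

2.8536


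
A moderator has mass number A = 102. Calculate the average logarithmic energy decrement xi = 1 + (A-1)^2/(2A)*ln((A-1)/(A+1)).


xi = 1 + (A-1)^2/(2A) * ln((A-1)/(A+1))
xi = 1 + (102-1)^2/(2*102) * ln((102-1)/(102 +1))
xi = 0.019480

0.019480


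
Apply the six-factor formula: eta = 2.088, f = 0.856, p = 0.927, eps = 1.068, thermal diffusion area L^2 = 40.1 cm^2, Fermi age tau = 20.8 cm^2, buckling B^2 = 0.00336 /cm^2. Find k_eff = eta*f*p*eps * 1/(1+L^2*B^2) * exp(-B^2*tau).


k_inf = eta*f*p*eps = 2.088*0.856*0.927*1.068 = 1.769519
P_TNL = 1/(1 + L^2*B^2) = 1/(1 + 40.1*0.00336) = 0.8812622
P_FNL = exp(-B^2*tau) = exp(-0.00336*20.8) = 0.9324983
k_eff = k_inf * P_TNL * P_FNL = 1.769519 * 0.8812622 * 0.9324983
k_eff = 1.4541

1.4541


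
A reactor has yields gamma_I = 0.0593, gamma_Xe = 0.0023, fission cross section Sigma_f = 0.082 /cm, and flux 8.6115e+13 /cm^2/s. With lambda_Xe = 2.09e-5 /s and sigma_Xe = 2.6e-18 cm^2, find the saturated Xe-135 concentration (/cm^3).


Xe_eq = (gamma_I + gamma_Xe) * Sigma_f * phi / (lambda_Xe + sigma_Xe * phi)
Numerator = (0.0593 + 0.0023) * 0.082 * 8.6115e+13 = 4.349841e+11
Denominator = 2.09e-5 + 2.6e-18 * 8.6115e+13 = 2.447990e-04
Xe_eq = 4.349841e+11 / 2.447990e-04 = 1.7769e+15 /cm^3

1.7769e+15


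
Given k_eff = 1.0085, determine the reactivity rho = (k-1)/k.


rho = (k_eff - 1) / k_eff
rho = (1.0085 - 1) / 1.0085
rho = 0.0084284

0.0084284


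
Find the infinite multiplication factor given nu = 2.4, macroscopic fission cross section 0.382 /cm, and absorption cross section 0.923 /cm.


k_inf = nu * Sigma_f / Sigma_a
k_inf = 2.4 * 0.382 / 0.923
k_inf = 0.99328

0.99328


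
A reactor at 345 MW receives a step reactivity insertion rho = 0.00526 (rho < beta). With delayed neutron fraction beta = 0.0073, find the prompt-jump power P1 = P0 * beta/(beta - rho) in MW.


P1/P0 = beta / (beta - rho)
P1/P0 = 0.0073 / (0.0073 - 0.00526) = 3.578431
P1 = 345 * 3.578431 = 1234.6 MW

1234.6


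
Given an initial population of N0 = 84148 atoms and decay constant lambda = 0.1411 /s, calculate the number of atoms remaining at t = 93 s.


N = N0 * exp(-lambda * t)
N = 84148 * exp(-0.1411 * 93)
N = 0.16831

0.16831


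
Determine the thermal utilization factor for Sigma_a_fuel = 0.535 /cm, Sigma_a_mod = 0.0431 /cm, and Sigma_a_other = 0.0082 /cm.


f = Sigma_a_fuel / (Sigma_a_fuel + Sigma_a_mod + Sigma_a_other)
f = 0.535 / (0.535 + 0.0431 + 0.0082)
f = 0.91250

0.91250


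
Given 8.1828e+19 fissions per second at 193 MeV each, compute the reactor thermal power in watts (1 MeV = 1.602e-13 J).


P = fission_rate * E_MeV * 1.602e-13
P = 8.1828e+19 * 193 * 1.602e-13
P = 2.5300e+09 W

2.5300e+09


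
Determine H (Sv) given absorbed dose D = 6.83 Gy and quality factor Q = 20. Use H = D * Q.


H = D * Q
H = 6.83 * 20
H = 136.60 Sv

136.60


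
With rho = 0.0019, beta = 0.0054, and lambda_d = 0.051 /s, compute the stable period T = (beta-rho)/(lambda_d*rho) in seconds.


T = (beta - rho) / (lambda_d * rho)
T = (0.0054 - 0.0019) / (0.051 * 0.0019)
T = 36.120 s

36.120


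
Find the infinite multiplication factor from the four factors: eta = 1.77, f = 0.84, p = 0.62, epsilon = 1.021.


k_inf = eta * f * p * epsilon
k_inf = 1.77 * 0.84 * 0.62 * 1.021
k_inf = 0.94117

0.94117


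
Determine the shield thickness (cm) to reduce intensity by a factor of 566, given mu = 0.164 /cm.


x = ln(factor) / mu
x = ln(566) / 0.164
x = 38.650 cm

38.650


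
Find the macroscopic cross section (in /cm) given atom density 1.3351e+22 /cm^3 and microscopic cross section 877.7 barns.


Sigma = N * sigma_barns * 1e-24
Sigma = 1.3351e+22 * 877.7 * 1e-24
Sigma = 11.718 /cm

11.718


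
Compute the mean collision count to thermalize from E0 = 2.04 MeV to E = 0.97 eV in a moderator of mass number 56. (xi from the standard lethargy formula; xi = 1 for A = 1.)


xi = 1 + (A-1)^2/(2A)*ln((A-1)/(A+1)) = 0.03529286 (for A = 56)
n = ln(E0/E) / xi
n = ln(2.04e6 / 0.97) / 0.03529286
n = ln(2.103093e+06) / 0.03529286 = 412.52

412.52


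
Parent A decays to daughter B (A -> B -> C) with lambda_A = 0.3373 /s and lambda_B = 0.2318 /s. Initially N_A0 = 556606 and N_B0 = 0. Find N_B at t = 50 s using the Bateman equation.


N_B(t) = lambda_A * N_A0 / (lambda_B - lambda_A) * [exp(-lambda_A*t) - exp(-lambda_B*t)]
exp(-0.3373*50) = 4.738311e-08; exp(-0.2318*50) = 9.258208e-06
N_B = 0.3373 * 556606 / (0.2318 - 0.3373) * (4.738311e-08 - 9.258208e-06)
N_B = 16.391

16.391


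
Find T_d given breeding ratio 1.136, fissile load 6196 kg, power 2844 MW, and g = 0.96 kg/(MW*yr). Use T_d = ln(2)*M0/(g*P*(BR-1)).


Breeding gain G = BR - 1 = 1.136 - 1 = 0.136
Fissile production rate = g * P * G = 0.96 * 2844 * 0.136 = 371.31264 kg/yr
T_d = ln(2) * M0 / (g * P * G)
T_d = ln(2) * 6196 / 371.31264 = 11.566 yr

11.566


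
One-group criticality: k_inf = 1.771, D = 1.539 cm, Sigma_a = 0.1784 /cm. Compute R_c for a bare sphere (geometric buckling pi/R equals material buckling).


L^2 = D / Sigma_a = 1.539 / 0.1784 = 8.626682 cm^2
B_m^2 = (k_inf - 1) / L^2 = (1.771 - 1) / 8.626682 = 0.08937388 /cm^2
For a bare sphere: B_g = pi/R, so R_c = pi / sqrt(B_m^2)
R_c = pi / sqrt(0.08937388) = 10.509 cm

10.509


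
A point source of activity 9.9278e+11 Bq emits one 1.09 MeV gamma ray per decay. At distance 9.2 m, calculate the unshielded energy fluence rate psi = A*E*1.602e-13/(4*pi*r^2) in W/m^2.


psi = A * E * 1.602e-13 / (4*pi*r^2)
psi = 9.9278e+11 * 1.09 * 1.602e-13 / (4*pi*9.2^2)
psi = 1.6299e-04 W/m^2

1.6299e-04


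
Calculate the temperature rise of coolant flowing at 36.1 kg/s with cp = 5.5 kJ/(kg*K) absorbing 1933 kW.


dT = Q / (m_dot * cp)
dT = 1933 / (36.1 * 5.5)
dT = 9.7356 C

9.7356


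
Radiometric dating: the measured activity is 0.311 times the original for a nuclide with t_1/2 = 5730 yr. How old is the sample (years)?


lambda = ln(2) / t_half = ln(2) / 5730 = 1.209681e-04 /yr
t = -ln(A/A0) / lambda
t = -ln(0.311) / 1.209681e-04
t = 9655.1 yr

9655.1


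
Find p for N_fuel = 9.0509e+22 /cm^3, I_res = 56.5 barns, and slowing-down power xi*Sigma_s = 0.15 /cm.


p = exp(-N * I * 1e-24 / (xi*Sigma_s))
p = exp(-9.0509e+22 * 56.5 * 1e-24 / 0.15)
p = 1.5637e-15

1.5637e-15


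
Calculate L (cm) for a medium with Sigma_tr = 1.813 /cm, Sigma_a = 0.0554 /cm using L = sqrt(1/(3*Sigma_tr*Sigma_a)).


D = 1 / (3 * Sigma_tr) = 1 / (3 * 1.813) = 0.1838573 cm
L = sqrt(D / Sigma_a)
L = sqrt(0.1838573 / 0.0554)
L = 1.8217 cm

1.8217


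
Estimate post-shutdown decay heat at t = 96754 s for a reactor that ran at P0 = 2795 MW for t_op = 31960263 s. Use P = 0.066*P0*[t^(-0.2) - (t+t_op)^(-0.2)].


P/P0 = 0.066 * [t^(-0.2) - (t + t_op)^(-0.2)]
P/P0 = 0.066 * [96754^(-0.2) - (96754 + 31960263)^(-0.2)]
P/P0 = 0.066 * [0.1006622 - 0.03153664] = 0.004562287
P = 2795 * 0.004562287 = 12.752 MW

12.752


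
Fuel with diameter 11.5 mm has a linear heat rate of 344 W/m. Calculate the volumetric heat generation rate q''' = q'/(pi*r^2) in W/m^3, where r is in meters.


r = D / 2 / 1000 = 11.5 / 2 / 1000 = 0.00575 m
q''' = q' / (pi * r^2)
q''' = 344 / (pi * 0.00575^2)
q''' = 3.3119e+06 W/m^3

3.3119e+06


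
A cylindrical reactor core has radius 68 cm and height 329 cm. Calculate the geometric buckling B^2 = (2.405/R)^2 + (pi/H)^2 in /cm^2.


B^2 = (2.405/R)^2 + (pi/H)^2
B^2 = (2.405/68)^2 + (pi/329)^2
B^2 = 0.0013421 /cm^2

0.0013421


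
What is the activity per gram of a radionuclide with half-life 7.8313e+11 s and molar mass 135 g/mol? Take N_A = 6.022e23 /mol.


lambda = ln(2) / t_half = ln(2) / 7.8313e+11 = 8.850985e-13 /s
SA = lambda * N_A / M
SA = 8.850985e-13 * 6.022e23 / 135
SA = 3.9482e+09 Bq/g

3.9482e+09


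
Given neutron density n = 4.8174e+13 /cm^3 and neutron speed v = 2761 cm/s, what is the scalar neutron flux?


phi = n * v
phi = 4.8174e+13 * 2761
phi = 1.3301e+17 /cm^2/s

1.3301e+17
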